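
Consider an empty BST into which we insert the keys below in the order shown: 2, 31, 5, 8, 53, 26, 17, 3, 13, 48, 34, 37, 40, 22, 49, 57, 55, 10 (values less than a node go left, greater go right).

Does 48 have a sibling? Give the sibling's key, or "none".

57

Insert 2: tree is empty, so 2 becomes the root.
Insert 31: 31 > 2 → go right. Place as right child of 2.
Insert 5: 5 > 2 → go right; 5 < 31 → go left. Place as left child of 31.
Insert 8: 8 > 2 → go right; 8 < 31 → go left; 8 > 5 → go right. Place as right child of 5.
Insert 53: 53 > 2 → go right; 53 > 31 → go right. Place as right child of 31.
Insert 26: 26 > 2 → go right; 26 < 31 → go left; 26 > 5 → go right; 26 > 8 → go right. Place as right child of 8.
Insert 17: 17 > 2 → go right; 17 < 31 → go left; 17 > 5 → go right; 17 > 8 → go right; 17 < 26 → go left. Place as left child of 26.
Insert 3: 3 > 2 → go right; 3 < 31 → go left; 3 < 5 → go left. Place as left child of 5.
Insert 13: 13 > 2 → go right; 13 < 31 → go left; 13 > 5 → go right; 13 > 8 → go right; 13 < 26 → go left; 13 < 17 → go left. Place as left child of 17.
Insert 48: 48 > 2 → go right; 48 > 31 → go right; 48 < 53 → go left. Place as left child of 53.
Insert 34: 34 > 2 → go right; 34 > 31 → go right; 34 < 53 → go left; 34 < 48 → go left. Place as left child of 48.
Insert 37: 37 > 2 → go right; 37 > 31 → go right; 37 < 53 → go left; 37 < 48 → go left; 37 > 34 → go right. Place as right child of 34.
Insert 40: 40 > 2 → go right; 40 > 31 → go right; 40 < 53 → go left; 40 < 48 → go left; 40 > 34 → go right; 40 > 37 → go right. Place as right child of 37.
Insert 22: 22 > 2 → go right; 22 < 31 → go left; 22 > 5 → go right; 22 > 8 → go right; 22 < 26 → go left; 22 > 17 → go right. Place as right child of 17.
Insert 49: 49 > 2 → go right; 49 > 31 → go right; 49 < 53 → go left; 49 > 48 → go right. Place as right child of 48.
Insert 57: 57 > 2 → go right; 57 > 31 → go right; 57 > 53 → go right. Place as right child of 53.
Insert 55: 55 > 2 → go right; 55 > 31 → go right; 55 > 53 → go right; 55 < 57 → go left. Place as left child of 57.
Insert 10: 10 > 2 → go right; 10 < 31 → go left; 10 > 5 → go right; 10 > 8 → go right; 10 < 26 → go left; 10 < 17 → go left; 10 < 13 → go left. Place as left child of 13.

48's parent is 53; the other child of 53 is 57.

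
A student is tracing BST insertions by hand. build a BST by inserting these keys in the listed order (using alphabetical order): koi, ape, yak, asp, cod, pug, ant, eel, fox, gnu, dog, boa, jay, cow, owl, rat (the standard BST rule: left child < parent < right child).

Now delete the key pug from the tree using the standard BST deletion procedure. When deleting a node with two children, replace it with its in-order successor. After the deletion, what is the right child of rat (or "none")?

none

koi: root
ape: left child of koi (depth 1)
yak: right child of koi (depth 1)
asp: right child of ape (depth 2)
cod: right child of asp (depth 3)
pug: left child of yak (depth 2)
ant: left child of ape (depth 2)
eel: right child of cod (depth 4)
fox: right child of eel (depth 5)
gnu: right child of fox (depth 6)
dog: left child of eel (depth 5)
boa: left child of cod (depth 4)
jay: right child of gnu (depth 7)
cow: left child of dog (depth 6)
owl: left child of pug (depth 3)
rat: right child of pug (depth 3)

Delete pug (two children — replace with in-order successor).
After deletion, rat's right child: none.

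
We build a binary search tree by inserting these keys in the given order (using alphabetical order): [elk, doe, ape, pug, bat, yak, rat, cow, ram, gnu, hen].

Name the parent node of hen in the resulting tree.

gnu

elk: root
doe: left child of elk (depth 1)
ape: left child of doe (depth 2)
pug: right child of elk (depth 1)
bat: right child of ape (depth 3)
yak: right child of pug (depth 2)
rat: left child of yak (depth 3)
cow: right child of bat (depth 4)
ram: left child of rat (depth 4)
gnu: left child of pug (depth 2)
hen: right child of gnu (depth 3)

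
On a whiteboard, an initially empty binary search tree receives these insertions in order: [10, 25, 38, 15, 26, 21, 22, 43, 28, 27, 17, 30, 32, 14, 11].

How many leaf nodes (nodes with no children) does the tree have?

6

Insert 10: tree is empty, so 10 becomes the root.
Insert 25: 25 > 10 → go right. Place as right child of 10.
Insert 38: 38 > 10 → go right; 38 > 25 → go right. Place as right child of 25.
Insert 15: 15 > 10 → go right; 15 < 25 → go left. Place as left child of 25.
Insert 26: 26 > 10 → go right; 26 > 25 → go right; 26 < 38 → go left. Place as left child of 38.
Insert 21: 21 > 10 → go right; 21 < 25 → go left; 21 > 15 → go right. Place as right child of 15.
Insert 22: 22 > 10 → go right; 22 < 25 → go left; 22 > 15 → go right; 22 > 21 → go right. Place as right child of 21.
Insert 43: 43 > 10 → go right; 43 > 25 → go right; 43 > 38 → go right. Place as right child of 38.
Insert 28: 28 > 10 → go right; 28 > 25 → go right; 28 < 38 → go left; 28 > 26 → go right. Place as right child of 26.
Insert 27: 27 > 10 → go right; 27 > 25 → go right; 27 < 38 → go left; 27 > 26 → go right; 27 < 28 → go left. Place as left child of 28.
Insert 17: 17 > 10 → go right; 17 < 25 → go left; 17 > 15 → go right; 17 < 21 → go left. Place as left child of 21.
Insert 30: 30 > 10 → go right; 30 > 25 → go right; 30 < 38 → go left; 30 > 26 → go right; 30 > 28 → go right. Place as right child of 28.
Insert 32: 32 > 10 → go right; 32 > 25 → go right; 32 < 38 → go left; 32 > 26 → go right; 32 > 28 → go right; 32 > 30 → go right. Place as right child of 30.
Insert 14: 14 > 10 → go right; 14 < 25 → go left; 14 < 15 → go left. Place as left child of 15.
Insert 11: 11 > 10 → go right; 11 < 25 → go left; 11 < 15 → go left; 11 < 14 → go left. Place as left child of 14.

Leaves: 11, 17, 22, 27, 32, 43 — 6 in total.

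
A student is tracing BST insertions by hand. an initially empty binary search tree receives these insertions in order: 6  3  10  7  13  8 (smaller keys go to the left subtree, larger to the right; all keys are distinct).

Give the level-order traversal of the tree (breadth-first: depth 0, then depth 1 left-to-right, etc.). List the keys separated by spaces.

6 3 10 7 13 8

Resulting structure (node: left, right):
  6: L=3, R=10
  3: L=–, R=–
  10: L=7, R=13
  7: L=–, R=8
  13: L=–, R=–
  8: L=–, R=–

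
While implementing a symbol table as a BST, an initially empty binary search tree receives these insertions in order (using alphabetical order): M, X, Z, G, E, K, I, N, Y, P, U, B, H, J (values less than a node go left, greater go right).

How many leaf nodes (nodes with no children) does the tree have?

5

Insert M: tree is empty, so M becomes the root.
Insert X: X > M → go right. Place as right child of M.
Insert Z: Z > M → go right; Z > X → go right. Place as right child of X.
Insert G: G < M → go left. Place as left child of M.
Insert E: E < M → go left; E < G → go left. Place as left child of G.
Insert K: K < M → go left; K > G → go right. Place as right child of G.
Insert I: I < M → go left; I > G → go right; I < K → go left. Place as left child of K.
Insert N: N > M → go right; N < X → go left. Place as left child of X.
Insert Y: Y > M → go right; Y > X → go right; Y < Z → go left. Place as left child of Z.
Insert P: P > M → go right; P < X → go left; P > N → go right. Place as right child of N.
Insert U: U > M → go right; U < X → go left; U > N → go right; U > P → go right. Place as right child of P.
Insert B: B < M → go left; B < G → go left; B < E → go left. Place as left child of E.
Insert H: H < M → go left; H > G → go right; H < K → go left; H < I → go left. Place as left child of I.
Insert J: J < M → go left; J > G → go right; J < K → go left; J > I → go right. Place as right child of I.

Leaves: B, H, J, U, Y — 5 in total.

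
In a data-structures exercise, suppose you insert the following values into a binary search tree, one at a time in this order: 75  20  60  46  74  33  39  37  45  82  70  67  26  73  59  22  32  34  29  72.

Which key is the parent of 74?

75: root
20: left child of 75 (depth 1)
60: right child of 20 (depth 2)
46: left child of 60 (depth 3)
74: right child of 60 (depth 3)
33: left child of 46 (depth 4)
39: right child of 33 (depth 5)
37: left child of 39 (depth 6)
45: right child of 39 (depth 6)
82: right child of 75 (depth 1)
70: left child of 74 (depth 4)
67: left child of 70 (depth 5)
26: left child of 33 (depth 5)
73: right child of 70 (depth 5)
59: right child of 46 (depth 4)
22: left child of 26 (depth 6)
32: right child of 26 (depth 6)
34: left child of 37 (depth 7)
29: left child of 32 (depth 7)
72: left child of 73 (depth 6)

60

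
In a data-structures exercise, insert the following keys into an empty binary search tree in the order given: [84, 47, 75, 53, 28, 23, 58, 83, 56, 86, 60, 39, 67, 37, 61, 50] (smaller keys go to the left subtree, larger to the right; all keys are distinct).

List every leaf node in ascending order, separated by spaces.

Resulting structure (node: left, right):
  84: L=47, R=86
  47: L=28, R=75
  75: L=53, R=83
  53: L=50, R=58
  28: L=23, R=39
  23: L=–, R=–
  58: L=56, R=60
  83: L=–, R=–
  56: L=–, R=–
  86: L=–, R=–
  60: L=–, R=67
  39: L=37, R=–
  67: L=61, R=–
  37: L=–, R=–
  61: L=–, R=–
  50: L=–, R=–

23 37 50 56 61 83 86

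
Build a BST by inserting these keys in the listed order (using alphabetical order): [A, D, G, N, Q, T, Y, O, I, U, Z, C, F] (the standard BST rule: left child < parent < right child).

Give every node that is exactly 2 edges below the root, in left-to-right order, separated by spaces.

Resulting structure (node: left, right):
  A: L=–, R=D
  D: L=C, R=G
  G: L=F, R=N
  N: L=I, R=Q
  Q: L=O, R=T
  T: L=–, R=Y
  Y: L=U, R=Z
  O: L=–, R=–
  I: L=–, R=–
  U: L=–, R=–
  Z: L=–, R=–
  C: L=–, R=–
  F: L=–, R=–

C G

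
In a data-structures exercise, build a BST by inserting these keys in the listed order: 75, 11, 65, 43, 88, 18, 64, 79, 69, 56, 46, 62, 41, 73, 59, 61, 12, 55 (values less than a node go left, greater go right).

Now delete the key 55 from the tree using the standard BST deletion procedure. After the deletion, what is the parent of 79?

88

Resulting structure (node: left, right):
  75: L=11, R=88
  11: L=–, R=65
  65: L=43, R=69
  43: L=18, R=64
  88: L=79, R=–
  18: L=12, R=41
  64: L=56, R=–
  79: L=–, R=–
  69: L=–, R=73
  56: L=46, R=62
  46: L=–, R=55
  62: L=59, R=–
  41: L=–, R=–
  73: L=–, R=–
  59: L=–, R=61
  61: L=–, R=–
  12: L=–, R=–
  55: L=–, R=–

Delete 55 (at most one child — splice it out).
After deletion, 79's parent is 88.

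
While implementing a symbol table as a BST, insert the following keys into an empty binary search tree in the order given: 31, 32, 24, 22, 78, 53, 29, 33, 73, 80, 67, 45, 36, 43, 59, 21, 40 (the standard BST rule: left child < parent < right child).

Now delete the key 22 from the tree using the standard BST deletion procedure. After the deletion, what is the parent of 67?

Resulting structure (node: left, right):
  31: L=24, R=32
  32: L=–, R=78
  24: L=22, R=29
  22: L=21, R=–
  78: L=53, R=80
  53: L=33, R=73
  29: L=–, R=–
  33: L=–, R=45
  73: L=67, R=–
  80: L=–, R=–
  67: L=59, R=–
  45: L=36, R=–
  36: L=–, R=43
  43: L=40, R=–
  59: L=–, R=–
  21: L=–, R=–
  40: L=–, R=–

Delete 22 (at most one child — splice it out).
After deletion, 67's parent is 73.

73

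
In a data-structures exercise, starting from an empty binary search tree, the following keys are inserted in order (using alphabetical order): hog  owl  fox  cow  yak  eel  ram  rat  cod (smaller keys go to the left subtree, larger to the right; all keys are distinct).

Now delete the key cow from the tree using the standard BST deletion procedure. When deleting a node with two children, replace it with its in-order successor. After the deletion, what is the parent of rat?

hog: root
owl: right child of hog (depth 1)
fox: left child of hog (depth 1)
cow: left child of fox (depth 2)
yak: right child of owl (depth 2)
eel: right child of cow (depth 3)
ram: left child of yak (depth 3)
rat: right child of ram (depth 4)
cod: left child of cow (depth 3)

Delete cow (two children — replace with in-order successor).
After deletion, rat's parent is ram.

ram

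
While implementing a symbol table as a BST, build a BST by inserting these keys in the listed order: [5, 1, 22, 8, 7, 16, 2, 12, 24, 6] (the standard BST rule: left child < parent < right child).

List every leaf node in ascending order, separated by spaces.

Insert 5: tree is empty, so 5 becomes the root.
Insert 1: 1 < 5 → go left. Place as left child of 5.
Insert 22: 22 > 5 → go right. Place as right child of 5.
Insert 8: 8 > 5 → go right; 8 < 22 → go left. Place as left child of 22.
Insert 7: 7 > 5 → go right; 7 < 22 → go left; 7 < 8 → go left. Place as left child of 8.
Insert 16: 16 > 5 → go right; 16 < 22 → go left; 16 > 8 → go right. Place as right child of 8.
Insert 2: 2 < 5 → go left; 2 > 1 → go right. Place as right child of 1.
Insert 12: 12 > 5 → go right; 12 < 22 → go left; 12 > 8 → go right; 12 < 16 → go left. Place as left child of 16.
Insert 24: 24 > 5 → go right; 24 > 22 → go right. Place as right child of 22.
Insert 6: 6 > 5 → go right; 6 < 22 → go left; 6 < 8 → go left; 6 < 7 → go left. Place as left child of 7.

2 6 12 24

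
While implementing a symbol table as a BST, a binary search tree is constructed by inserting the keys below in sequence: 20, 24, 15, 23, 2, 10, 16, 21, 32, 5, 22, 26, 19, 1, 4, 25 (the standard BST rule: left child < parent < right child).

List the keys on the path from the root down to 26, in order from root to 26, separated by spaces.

20: root
24: right child of 20 (depth 1)
15: left child of 20 (depth 1)
23: left child of 24 (depth 2)
2: left child of 15 (depth 2)
10: right child of 2 (depth 3)
16: right child of 15 (depth 2)
21: left child of 23 (depth 3)
32: right child of 24 (depth 2)
5: left child of 10 (depth 4)
22: right child of 21 (depth 4)
26: left child of 32 (depth 3)
19: right child of 16 (depth 3)
1: left child of 2 (depth 3)
4: left child of 5 (depth 5)
25: left child of 26 (depth 4)

20 24 32 26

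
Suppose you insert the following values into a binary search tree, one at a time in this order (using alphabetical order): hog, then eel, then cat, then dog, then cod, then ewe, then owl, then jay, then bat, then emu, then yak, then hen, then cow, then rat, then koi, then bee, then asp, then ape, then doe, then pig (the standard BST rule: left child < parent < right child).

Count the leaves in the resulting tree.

7

hog: root
eel: left child of hog (depth 1)
cat: left child of eel (depth 2)
dog: right child of cat (depth 3)
cod: left child of dog (depth 4)
ewe: right child of eel (depth 2)
owl: right child of hog (depth 1)
jay: left child of owl (depth 2)
bat: left child of cat (depth 3)
emu: left child of ewe (depth 3)
yak: right child of owl (depth 2)
hen: right child of ewe (depth 3)
cow: right child of cod (depth 5)
rat: left child of yak (depth 3)
koi: right child of jay (depth 3)
bee: right child of bat (depth 4)
asp: left child of bat (depth 4)
ape: left child of asp (depth 5)
doe: right child of cow (depth 6)
pig: left child of rat (depth 4)

Leaves: ape, bee, doe, emu, hen, koi, pig — 7 in total.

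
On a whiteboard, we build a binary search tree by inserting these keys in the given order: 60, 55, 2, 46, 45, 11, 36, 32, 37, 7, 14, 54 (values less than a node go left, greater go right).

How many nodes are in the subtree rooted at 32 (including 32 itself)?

2

60: root
55: left child of 60 (depth 1)
2: left child of 55 (depth 2)
46: right child of 2 (depth 3)
45: left child of 46 (depth 4)
11: left child of 45 (depth 5)
36: right child of 11 (depth 6)
32: left child of 36 (depth 7)
37: right child of 36 (depth 7)
7: left child of 11 (depth 6)
14: left child of 32 (depth 8)
54: right child of 46 (depth 4)

Subtree rooted at 32 contains: 32, 14 — 2 nodes.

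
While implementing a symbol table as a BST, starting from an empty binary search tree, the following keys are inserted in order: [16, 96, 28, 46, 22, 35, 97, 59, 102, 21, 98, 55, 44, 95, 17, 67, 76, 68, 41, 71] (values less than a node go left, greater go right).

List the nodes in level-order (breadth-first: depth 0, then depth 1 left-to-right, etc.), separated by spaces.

16: root
96: right child of 16 (depth 1)
28: left child of 96 (depth 2)
46: right child of 28 (depth 3)
22: left child of 28 (depth 3)
35: left child of 46 (depth 4)
97: right child of 96 (depth 2)
59: right child of 46 (depth 4)
102: right child of 97 (depth 3)
21: left child of 22 (depth 4)
98: left child of 102 (depth 4)
55: left child of 59 (depth 5)
44: right child of 35 (depth 5)
95: right child of 59 (depth 5)
17: left child of 21 (depth 5)
67: left child of 95 (depth 6)
76: right child of 67 (depth 7)
68: left child of 76 (depth 8)
41: left child of 44 (depth 6)
71: right child of 68 (depth 9)

16 96 28 97 22 46 102 21 35 59 98 17 44 55 95 41 67 76 68 71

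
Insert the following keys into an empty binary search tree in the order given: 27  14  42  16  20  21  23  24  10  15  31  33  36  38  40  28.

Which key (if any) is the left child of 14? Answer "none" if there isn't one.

10

Insert 27: tree is empty, so 27 becomes the root.
Insert 14: 14 < 27 → go left. Place as left child of 27.
Insert 42: 42 > 27 → go right. Place as right child of 27.
Insert 16: 16 < 27 → go left; 16 > 14 → go right. Place as right child of 14.
Insert 20: 20 < 27 → go left; 20 > 14 → go right; 20 > 16 → go right. Place as right child of 16.
Insert 21: 21 < 27 → go left; 21 > 14 → go right; 21 > 16 → go right; 21 > 20 → go right. Place as right child of 20.
Insert 23: 23 < 27 → go left; 23 > 14 → go right; 23 > 16 → go right; 23 > 20 → go right; 23 > 21 → go right. Place as right child of 21.
Insert 24: 24 < 27 → go left; 24 > 14 → go right; 24 > 16 → go right; 24 > 20 → go right; 24 > 21 → go right; 24 > 23 → go right. Place as right child of 23.
Insert 10: 10 < 27 → go left; 10 < 14 → go left. Place as left child of 14.
Insert 15: 15 < 27 → go left; 15 > 14 → go right; 15 < 16 → go left. Place as left child of 16.
Insert 31: 31 > 27 → go right; 31 < 42 → go left. Place as left child of 42.
Insert 33: 33 > 27 → go right; 33 < 42 → go left; 33 > 31 → go right. Place as right child of 31.
Insert 36: 36 > 27 → go right; 36 < 42 → go left; 36 > 31 → go right; 36 > 33 → go right. Place as right child of 33.
Insert 38: 38 > 27 → go right; 38 < 42 → go left; 38 > 31 → go right; 38 > 33 → go right; 38 > 36 → go right. Place as right child of 36.
Insert 40: 40 > 27 → go right; 40 < 42 → go left; 40 > 31 → go right; 40 > 33 → go right; 40 > 36 → go right; 40 > 38 → go right. Place as right child of 38.
Insert 28: 28 > 27 → go right; 28 < 42 → go left; 28 < 31 → go left. Place as left child of 31.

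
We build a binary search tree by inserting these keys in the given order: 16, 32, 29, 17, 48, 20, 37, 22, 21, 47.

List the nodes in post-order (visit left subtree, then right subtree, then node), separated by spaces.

Insert 16: tree is empty, so 16 becomes the root.
Insert 32: 32 > 16 → go right. Place as right child of 16.
Insert 29: 29 > 16 → go right; 29 < 32 → go left. Place as left child of 32.
Insert 17: 17 > 16 → go right; 17 < 32 → go left; 17 < 29 → go left. Place as left child of 29.
Insert 48: 48 > 16 → go right; 48 > 32 → go right. Place as right child of 32.
Insert 20: 20 > 16 → go right; 20 < 32 → go left; 20 < 29 → go left; 20 > 17 → go right. Place as right child of 17.
Insert 37: 37 > 16 → go right; 37 > 32 → go right; 37 < 48 → go left. Place as left child of 48.
Insert 22: 22 > 16 → go right; 22 < 32 → go left; 22 < 29 → go left; 22 > 17 → go right; 22 > 20 → go right. Place as right child of 20.
Insert 21: 21 > 16 → go right; 21 < 32 → go left; 21 < 29 → go left; 21 > 17 → go right; 21 > 20 → go right; 21 < 22 → go left. Place as left child of 22.
Insert 47: 47 > 16 → go right; 47 > 32 → go right; 47 < 48 → go left; 47 > 37 → go right. Place as right child of 37.

21 22 20 17 29 47 37 48 32 16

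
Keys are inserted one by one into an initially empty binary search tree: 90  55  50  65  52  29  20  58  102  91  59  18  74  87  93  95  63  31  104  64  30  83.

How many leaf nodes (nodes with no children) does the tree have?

90: root
55: left child of 90 (depth 1)
50: left child of 55 (depth 2)
65: right child of 55 (depth 2)
52: right child of 50 (depth 3)
29: left child of 50 (depth 3)
20: left child of 29 (depth 4)
58: left child of 65 (depth 3)
102: right child of 90 (depth 1)
91: left child of 102 (depth 2)
59: right child of 58 (depth 4)
18: left child of 20 (depth 5)
74: right child of 65 (depth 3)
87: right child of 74 (depth 4)
93: right child of 91 (depth 3)
95: right child of 93 (depth 4)
63: right child of 59 (depth 5)
31: right child of 29 (depth 4)
104: right child of 102 (depth 2)
64: right child of 63 (depth 6)
30: left child of 31 (depth 5)
83: left child of 87 (depth 5)

Leaves: 18, 30, 52, 64, 83, 95, 104 — 7 in total.

7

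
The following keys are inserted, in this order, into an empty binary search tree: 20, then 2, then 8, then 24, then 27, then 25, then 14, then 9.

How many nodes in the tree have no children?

20: root
2: left child of 20 (depth 1)
8: right child of 2 (depth 2)
24: right child of 20 (depth 1)
27: right child of 24 (depth 2)
25: left child of 27 (depth 3)
14: right child of 8 (depth 3)
9: left child of 14 (depth 4)

Leaves: 9, 25 — 2 in total.

2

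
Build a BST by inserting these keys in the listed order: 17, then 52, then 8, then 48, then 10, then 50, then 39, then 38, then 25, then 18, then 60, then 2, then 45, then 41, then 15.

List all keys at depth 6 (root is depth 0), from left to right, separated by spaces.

17: root
52: right child of 17 (depth 1)
8: left child of 17 (depth 1)
48: left child of 52 (depth 2)
10: right child of 8 (depth 2)
50: right child of 48 (depth 3)
39: left child of 48 (depth 3)
38: left child of 39 (depth 4)
25: left child of 38 (depth 5)
18: left child of 25 (depth 6)
60: right child of 52 (depth 2)
2: left child of 8 (depth 2)
45: right child of 39 (depth 4)
41: left child of 45 (depth 5)
15: right child of 10 (depth 3)

18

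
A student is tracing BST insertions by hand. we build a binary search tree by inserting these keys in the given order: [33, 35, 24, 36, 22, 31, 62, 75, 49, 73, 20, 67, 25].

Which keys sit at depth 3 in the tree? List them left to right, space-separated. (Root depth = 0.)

20 25 62

33: root
35: right child of 33 (depth 1)
24: left child of 33 (depth 1)
36: right child of 35 (depth 2)
22: left child of 24 (depth 2)
31: right child of 24 (depth 2)
62: right child of 36 (depth 3)
75: right child of 62 (depth 4)
49: left child of 62 (depth 4)
73: left child of 75 (depth 5)
20: left child of 22 (depth 3)
67: left child of 73 (depth 6)
25: left child of 31 (depth 3)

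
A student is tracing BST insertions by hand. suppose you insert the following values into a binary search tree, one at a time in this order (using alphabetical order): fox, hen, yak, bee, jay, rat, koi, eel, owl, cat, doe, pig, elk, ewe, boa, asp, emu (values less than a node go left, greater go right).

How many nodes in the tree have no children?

5

Insert fox: tree is empty, so fox becomes the root.
Insert hen: hen > fox → go right. Place as right child of fox.
Insert yak: yak > fox → go right; yak > hen → go right. Place as right child of hen.
Insert bee: bee < fox → go left. Place as left child of fox.
Insert jay: jay > fox → go right; jay > hen → go right; jay < yak → go left. Place as left child of yak.
Insert rat: rat > fox → go right; rat > hen → go right; rat < yak → go left; rat > jay → go right. Place as right child of jay.
Insert koi: koi > fox → go right; koi > hen → go right; koi < yak → go left; koi > jay → go right; koi < rat → go left. Place as left child of rat.
Insert eel: eel < fox → go left; eel > bee → go right. Place as right child of bee.
Insert owl: owl > fox → go right; owl > hen → go right; owl < yak → go left; owl > jay → go right; owl < rat → go left; owl > koi → go right. Place as right child of koi.
Insert cat: cat < fox → go left; cat > bee → go right; cat < eel → go left. Place as left child of eel.
Insert doe: doe < fox → go left; doe > bee → go right; doe < eel → go left; doe > cat → go right. Place as right child of cat.
Insert pig: pig > fox → go right; pig > hen → go right; pig < yak → go left; pig > jay → go right; pig < rat → go left; pig > koi → go right; pig > owl → go right. Place as right child of owl.
Insert elk: elk < fox → go left; elk > bee → go right; elk > eel → go right. Place as right child of eel.
Insert ewe: ewe < fox → go left; ewe > bee → go right; ewe > eel → go right; ewe > elk → go right. Place as right child of elk.
Insert boa: boa < fox → go left; boa > bee → go right; boa < eel → go left; boa < cat → go left. Place as left child of cat.
Insert asp: asp < fox → go left; asp < bee → go left. Place as left child of bee.
Insert emu: emu < fox → go left; emu > bee → go right; emu > eel → go right; emu > elk → go right; emu < ewe → go left. Place as left child of ewe.

Leaves: asp, boa, doe, emu, pig — 5 in total.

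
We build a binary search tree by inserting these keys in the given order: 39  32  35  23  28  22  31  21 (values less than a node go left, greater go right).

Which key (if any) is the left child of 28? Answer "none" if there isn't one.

none

Insert 39: tree is empty, so 39 becomes the root.
Insert 32: 32 < 39 → go left. Place as left child of 39.
Insert 35: 35 < 39 → go left; 35 > 32 → go right. Place as right child of 32.
Insert 23: 23 < 39 → go left; 23 < 32 → go left. Place as left child of 32.
Insert 28: 28 < 39 → go left; 28 < 32 → go left; 28 > 23 → go right. Place as right child of 23.
Insert 22: 22 < 39 → go left; 22 < 32 → go left; 22 < 23 → go left. Place as left child of 23.
Insert 31: 31 < 39 → go left; 31 < 32 → go left; 31 > 23 → go right; 31 > 28 → go right. Place as right child of 28.
Insert 21: 21 < 39 → go left; 21 < 32 → go left; 21 < 23 → go left; 21 < 22 → go left. Place as left child of 22.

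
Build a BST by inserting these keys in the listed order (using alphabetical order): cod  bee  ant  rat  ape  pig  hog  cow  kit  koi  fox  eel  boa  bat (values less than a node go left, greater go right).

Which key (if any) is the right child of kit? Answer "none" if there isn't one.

Insert cod: tree is empty, so cod becomes the root.
Insert bee: bee < cod → go left. Place as left child of cod.
Insert ant: ant < cod → go left; ant < bee → go left. Place as left child of bee.
Insert rat: rat > cod → go right. Place as right child of cod.
Insert ape: ape < cod → go left; ape < bee → go left; ape > ant → go right. Place as right child of ant.
Insert pig: pig > cod → go right; pig < rat → go left. Place as left child of rat.
Insert hog: hog > cod → go right; hog < rat → go left; hog < pig → go left. Place as left child of pig.
Insert cow: cow > cod → go right; cow < rat → go left; cow < pig → go left; cow < hog → go left. Place as left child of hog.
Insert kit: kit > cod → go right; kit < rat → go left; kit < pig → go left; kit > hog → go right. Place as right child of hog.
Insert koi: koi > cod → go right; koi < rat → go left; koi < pig → go left; koi > hog → go right; koi > kit → go right. Place as right child of kit.
Insert fox: fox > cod → go right; fox < rat → go left; fox < pig → go left; fox < hog → go left; fox > cow → go right. Place as right child of cow.
Insert eel: eel > cod → go right; eel < rat → go left; eel < pig → go left; eel < hog → go left; eel > cow → go right; eel < fox → go left. Place as left child of fox.
Insert boa: boa < cod → go left; boa > bee → go right. Place as right child of bee.
Insert bat: bat < cod → go left; bat < bee → go left; bat > ant → go right; bat > ape → go right. Place as right child of ape.

koi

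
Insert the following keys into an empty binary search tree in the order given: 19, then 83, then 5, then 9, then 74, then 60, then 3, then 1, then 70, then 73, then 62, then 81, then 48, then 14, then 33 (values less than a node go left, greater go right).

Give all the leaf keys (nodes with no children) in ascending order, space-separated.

Insert 19: tree is empty, so 19 becomes the root.
Insert 83: 83 > 19 → go right. Place as right child of 19.
Insert 5: 5 < 19 → go left. Place as left child of 19.
Insert 9: 9 < 19 → go left; 9 > 5 → go right. Place as right child of 5.
Insert 74: 74 > 19 → go right; 74 < 83 → go left. Place as left child of 83.
Insert 60: 60 > 19 → go right; 60 < 83 → go left; 60 < 74 → go left. Place as left child of 74.
Insert 3: 3 < 19 → go left; 3 < 5 → go left. Place as left child of 5.
Insert 1: 1 < 19 → go left; 1 < 5 → go left; 1 < 3 → go left. Place as left child of 3.
Insert 70: 70 > 19 → go right; 70 < 83 → go left; 70 < 74 → go left; 70 > 60 → go right. Place as right child of 60.
Insert 73: 73 > 19 → go right; 73 < 83 → go left; 73 < 74 → go left; 73 > 60 → go right; 73 > 70 → go right. Place as right child of 70.
Insert 62: 62 > 19 → go right; 62 < 83 → go left; 62 < 74 → go left; 62 > 60 → go right; 62 < 70 → go left. Place as left child of 70.
Insert 81: 81 > 19 → go right; 81 < 83 → go left; 81 > 74 → go right. Place as right child of 74.
Insert 48: 48 > 19 → go right; 48 < 83 → go left; 48 < 74 → go left; 48 < 60 → go left. Place as left child of 60.
Insert 14: 14 < 19 → go left; 14 > 5 → go right; 14 > 9 → go right. Place as right child of 9.
Insert 33: 33 > 19 → go right; 33 < 83 → go left; 33 < 74 → go left; 33 < 60 → go left; 33 < 48 → go left. Place as left child of 48.

1 14 33 62 73 81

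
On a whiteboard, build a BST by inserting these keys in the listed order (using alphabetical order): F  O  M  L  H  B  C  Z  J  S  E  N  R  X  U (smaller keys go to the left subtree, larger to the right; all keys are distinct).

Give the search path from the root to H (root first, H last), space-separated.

Insert F: tree is empty, so F becomes the root.
Insert O: O > F → go right. Place as right child of F.
Insert M: M > F → go right; M < O → go left. Place as left child of O.
Insert L: L > F → go right; L < O → go left; L < M → go left. Place as left child of M.
Insert H: H > F → go right; H < O → go left; H < M → go left; H < L → go left. Place as left child of L.
Insert B: B < F → go left. Place as left child of F.
Insert C: C < F → go left; C > B → go right. Place as right child of B.
Insert Z: Z > F → go right; Z > O → go right. Place as right child of O.
Insert J: J > F → go right; J < O → go left; J < M → go left; J < L → go left; J > H → go right. Place as right child of H.
Insert S: S > F → go right; S > O → go right; S < Z → go left. Place as left child of Z.
Insert E: E < F → go left; E > B → go right; E > C → go right. Place as right child of C.
Insert N: N > F → go right; N < O → go left; N > M → go right. Place as right child of M.
Insert R: R > F → go right; R > O → go right; R < Z → go left; R < S → go left. Place as left child of S.
Insert X: X > F → go right; X > O → go right; X < Z → go left; X > S → go right. Place as right child of S.
Insert U: U > F → go right; U > O → go right; U < Z → go left; U > S → go right; U < X → go left. Place as left child of X.

F O M L H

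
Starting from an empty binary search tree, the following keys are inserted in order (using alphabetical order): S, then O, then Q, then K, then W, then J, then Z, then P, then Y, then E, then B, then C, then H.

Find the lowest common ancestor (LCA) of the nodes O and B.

O

S: root
O: left child of S (depth 1)
Q: right child of O (depth 2)
K: left child of O (depth 2)
W: right child of S (depth 1)
J: left child of K (depth 3)
Z: right child of W (depth 2)
P: left child of Q (depth 3)
Y: left child of Z (depth 3)
E: left child of J (depth 4)
B: left child of E (depth 5)
C: right child of B (depth 6)
H: right child of E (depth 5)

Path to O: S → O
Path to B: S → O → K → J → E → B
O lies on both paths and is an ancestor of the other node.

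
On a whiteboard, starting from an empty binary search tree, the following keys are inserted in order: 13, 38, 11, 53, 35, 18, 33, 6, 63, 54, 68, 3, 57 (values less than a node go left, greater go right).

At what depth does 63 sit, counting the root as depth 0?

3

Resulting structure (node: left, right):
  13: L=11, R=38
  38: L=35, R=53
  11: L=6, R=–
  53: L=–, R=63
  35: L=18, R=–
  18: L=–, R=33
  33: L=–, R=–
  6: L=3, R=–
  63: L=54, R=68
  54: L=–, R=57
  68: L=–, R=–
  3: L=–, R=–
  57: L=–, R=–

Path to 63: 13 → 38 → 53 → 63, which is 3 edges.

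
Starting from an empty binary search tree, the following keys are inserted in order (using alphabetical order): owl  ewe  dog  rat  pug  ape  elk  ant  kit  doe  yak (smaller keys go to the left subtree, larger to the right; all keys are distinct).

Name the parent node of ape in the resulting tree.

Insert owl: tree is empty, so owl becomes the root.
Insert ewe: ewe < owl → go left. Place as left child of owl.
Insert dog: dog < owl → go left; dog < ewe → go left. Place as left child of ewe.
Insert rat: rat > owl → go right. Place as right child of owl.
Insert pug: pug > owl → go right; pug < rat → go left. Place as left child of rat.
Insert ape: ape < owl → go left; ape < ewe → go left; ape < dog → go left. Place as left child of dog.
Insert elk: elk < owl → go left; elk < ewe → go left; elk > dog → go right. Place as right child of dog.
Insert ant: ant < owl → go left; ant < ewe → go left; ant < dog → go left; ant < ape → go left. Place as left child of ape.
Insert kit: kit < owl → go left; kit > ewe → go right. Place as right child of ewe.
Insert doe: doe < owl → go left; doe < ewe → go left; doe < dog → go left; doe > ape → go right. Place as right child of ape.
Insert yak: yak > owl → go right; yak > rat → go right. Place as right child of rat.

dog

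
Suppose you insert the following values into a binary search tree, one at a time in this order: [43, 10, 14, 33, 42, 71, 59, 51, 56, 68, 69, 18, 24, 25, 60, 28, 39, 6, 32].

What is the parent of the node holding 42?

Resulting structure (node: left, right):
  43: L=10, R=71
  10: L=6, R=14
  14: L=–, R=33
  33: L=18, R=42
  42: L=39, R=–
  71: L=59, R=–
  59: L=51, R=68
  51: L=–, R=56
  56: L=–, R=–
  68: L=60, R=69
  69: L=–, R=–
  18: L=–, R=24
  24: L=–, R=25
  25: L=–, R=28
  60: L=–, R=–
  28: L=–, R=32
  39: L=–, R=–
  6: L=–, R=–
  32: L=–, R=–

33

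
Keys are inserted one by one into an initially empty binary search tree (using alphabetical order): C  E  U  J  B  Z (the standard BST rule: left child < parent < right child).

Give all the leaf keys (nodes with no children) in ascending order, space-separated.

B J Z

C: root
E: right child of C (depth 1)
U: right child of E (depth 2)
J: left child of U (depth 3)
B: left child of C (depth 1)
Z: right child of U (depth 3)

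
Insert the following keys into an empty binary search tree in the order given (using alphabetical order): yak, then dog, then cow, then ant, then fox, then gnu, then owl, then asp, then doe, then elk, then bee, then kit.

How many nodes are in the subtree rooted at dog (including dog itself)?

11

Insert yak: tree is empty, so yak becomes the root.
Insert dog: dog < yak → go left. Place as left child of yak.
Insert cow: cow < yak → go left; cow < dog → go left. Place as left child of dog.
Insert ant: ant < yak → go left; ant < dog → go left; ant < cow → go left. Place as left child of cow.
Insert fox: fox < yak → go left; fox > dog → go right. Place as right child of dog.
Insert gnu: gnu < yak → go left; gnu > dog → go right; gnu > fox → go right. Place as right child of fox.
Insert owl: owl < yak → go left; owl > dog → go right; owl > fox → go right; owl > gnu → go right. Place as right child of gnu.
Insert asp: asp < yak → go left; asp < dog → go left; asp < cow → go left; asp > ant → go right. Place as right child of ant.
Insert doe: doe < yak → go left; doe < dog → go left; doe > cow → go right. Place as right child of cow.
Insert elk: elk < yak → go left; elk > dog → go right; elk < fox → go left. Place as left child of fox.
Insert bee: bee < yak → go left; bee < dog → go left; bee < cow → go left; bee > ant → go right; bee > asp → go right. Place as right child of asp.
Insert kit: kit < yak → go left; kit > dog → go right; kit > fox → go right; kit > gnu → go right; kit < owl → go left. Place as left child of owl.

Subtree rooted at dog contains: dog, cow, ant, asp, bee, doe, fox, elk, gnu, owl, kit — 11 nodes.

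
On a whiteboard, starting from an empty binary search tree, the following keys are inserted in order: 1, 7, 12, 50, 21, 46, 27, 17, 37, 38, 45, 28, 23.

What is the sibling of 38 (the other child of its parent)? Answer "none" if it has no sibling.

Insert 1: tree is empty, so 1 becomes the root.
Insert 7: 7 > 1 → go right. Place as right child of 1.
Insert 12: 12 > 1 → go right; 12 > 7 → go right. Place as right child of 7.
Insert 50: 50 > 1 → go right; 50 > 7 → go right; 50 > 12 → go right. Place as right child of 12.
Insert 21: 21 > 1 → go right; 21 > 7 → go right; 21 > 12 → go right; 21 < 50 → go left. Place as left child of 50.
Insert 46: 46 > 1 → go right; 46 > 7 → go right; 46 > 12 → go right; 46 < 50 → go left; 46 > 21 → go right. Place as right child of 21.
Insert 27: 27 > 1 → go right; 27 > 7 → go right; 27 > 12 → go right; 27 < 50 → go left; 27 > 21 → go right; 27 < 46 → go left. Place as left child of 46.
Insert 17: 17 > 1 → go right; 17 > 7 → go right; 17 > 12 → go right; 17 < 50 → go left; 17 < 21 → go left. Place as left child of 21.
Insert 37: 37 > 1 → go right; 37 > 7 → go right; 37 > 12 → go right; 37 < 50 → go left; 37 > 21 → go right; 37 < 46 → go left; 37 > 27 → go right. Place as right child of 27.
Insert 38: 38 > 1 → go right; 38 > 7 → go right; 38 > 12 → go right; 38 < 50 → go left; 38 > 21 → go right; 38 < 46 → go left; 38 > 27 → go right; 38 > 37 → go right. Place as right child of 37.
Insert 45: 45 > 1 → go right; 45 > 7 → go right; 45 > 12 → go right; 45 < 50 → go left; 45 > 21 → go right; 45 < 46 → go left; 45 > 27 → go right; 45 > 37 → go right; 45 > 38 → go right. Place as right child of 38.
Insert 28: 28 > 1 → go right; 28 > 7 → go right; 28 > 12 → go right; 28 < 50 → go left; 28 > 21 → go right; 28 < 46 → go left; 28 > 27 → go right; 28 < 37 → go left. Place as left child of 37.
Insert 23: 23 > 1 → go right; 23 > 7 → go right; 23 > 12 → go right; 23 < 50 → go left; 23 > 21 → go right; 23 < 46 → go left; 23 < 27 → go left. Place as left child of 27.

38's parent is 37; the other child of 37 is 28.

28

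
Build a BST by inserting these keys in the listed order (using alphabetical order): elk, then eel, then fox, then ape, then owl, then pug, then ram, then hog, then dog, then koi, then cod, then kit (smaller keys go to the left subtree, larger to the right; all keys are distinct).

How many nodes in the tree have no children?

3

Insert elk: tree is empty, so elk becomes the root.
Insert eel: eel < elk → go left. Place as left child of elk.
Insert fox: fox > elk → go right. Place as right child of elk.
Insert ape: ape < elk → go left; ape < eel → go left. Place as left child of eel.
Insert owl: owl > elk → go right; owl > fox → go right. Place as right child of fox.
Insert pug: pug > elk → go right; pug > fox → go right; pug > owl → go right. Place as right child of owl.
Insert ram: ram > elk → go right; ram > fox → go right; ram > owl → go right; ram > pug → go right. Place as right child of pug.
Insert hog: hog > elk → go right; hog > fox → go right; hog < owl → go left. Place as left child of owl.
Insert dog: dog < elk → go left; dog < eel → go left; dog > ape → go right. Place as right child of ape.
Insert koi: koi > elk → go right; koi > fox → go right; koi < owl → go left; koi > hog → go right. Place as right child of hog.
Insert cod: cod < elk → go left; cod < eel → go left; cod > ape → go right; cod < dog → go left. Place as left child of dog.
Insert kit: kit > elk → go right; kit > fox → go right; kit < owl → go left; kit > hog → go right; kit < koi → go left. Place as left child of koi.

Leaves: cod, kit, ram — 3 in total.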